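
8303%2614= 461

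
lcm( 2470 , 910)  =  17290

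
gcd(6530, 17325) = 5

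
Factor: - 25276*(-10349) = 2^2*71^1  *  79^1*89^1*131^1 = 261581324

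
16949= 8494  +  8455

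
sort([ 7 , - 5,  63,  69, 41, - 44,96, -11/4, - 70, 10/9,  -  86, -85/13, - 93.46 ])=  [-93.46, - 86, - 70, - 44, -85/13, - 5, - 11/4,10/9, 7,  41,  63,69, 96 ] 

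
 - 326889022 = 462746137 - 789635159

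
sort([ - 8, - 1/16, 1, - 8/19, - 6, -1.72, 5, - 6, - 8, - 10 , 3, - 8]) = [ - 10 , - 8, - 8, - 8, - 6,  -  6, - 1.72,  -  8/19,-1/16,1, 3, 5 ]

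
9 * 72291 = 650619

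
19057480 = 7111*2680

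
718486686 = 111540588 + 606946098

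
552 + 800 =1352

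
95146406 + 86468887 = 181615293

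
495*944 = 467280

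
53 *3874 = 205322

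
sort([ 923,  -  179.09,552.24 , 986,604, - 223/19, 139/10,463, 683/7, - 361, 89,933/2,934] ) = [ - 361,-179.09, - 223/19, 139/10,89 , 683/7, 463,  933/2,552.24,604,923,934, 986 ] 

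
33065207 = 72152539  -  39087332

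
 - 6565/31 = -6565/31 = -211.77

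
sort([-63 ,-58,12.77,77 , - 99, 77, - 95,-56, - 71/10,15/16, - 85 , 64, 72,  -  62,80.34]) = [ - 99,-95,-85, - 63,  -  62,-58, - 56,-71/10,15/16,  12.77,  64,72,77,77, 80.34 ] 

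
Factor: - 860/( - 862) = 2^1*5^1*43^1*431^( - 1 ) = 430/431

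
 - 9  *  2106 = - 18954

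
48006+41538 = 89544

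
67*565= 37855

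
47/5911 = 47/5911  =  0.01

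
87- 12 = 75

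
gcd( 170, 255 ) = 85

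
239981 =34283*7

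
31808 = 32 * 994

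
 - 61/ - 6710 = 1/110 = 0.01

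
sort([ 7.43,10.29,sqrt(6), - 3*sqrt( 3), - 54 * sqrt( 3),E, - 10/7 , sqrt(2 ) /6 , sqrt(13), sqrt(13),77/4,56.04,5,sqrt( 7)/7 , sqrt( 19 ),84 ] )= [ - 54*sqrt( 3), -3*sqrt(3), - 10/7 , sqrt(2)/6,  sqrt( 7 )/7,  sqrt( 6),E , sqrt(13 ),sqrt( 13),  sqrt(19) , 5,7.43,10.29 , 77/4,56.04,84]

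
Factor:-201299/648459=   -  28757/92637 = - 3^ (  -  3)*47^( -1)*73^ (  -  1 )*149^1* 193^1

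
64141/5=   64141/5 = 12828.20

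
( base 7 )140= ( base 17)49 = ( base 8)115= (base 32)2d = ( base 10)77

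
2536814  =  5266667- 2729853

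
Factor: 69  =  3^1*23^1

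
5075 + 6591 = 11666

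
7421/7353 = 1 + 68/7353=1.01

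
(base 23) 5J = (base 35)3T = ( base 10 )134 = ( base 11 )112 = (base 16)86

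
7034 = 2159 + 4875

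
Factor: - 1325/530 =- 5/2 = - 2^( - 1 )*5^1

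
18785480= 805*23336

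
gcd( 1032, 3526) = 86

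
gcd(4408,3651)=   1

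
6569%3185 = 199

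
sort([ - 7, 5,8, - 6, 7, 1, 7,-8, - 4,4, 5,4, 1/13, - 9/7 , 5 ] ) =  [ -8, - 7 , - 6, - 4, - 9/7,1/13,1,4,4,5,5, 5,7,7,8]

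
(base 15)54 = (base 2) 1001111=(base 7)142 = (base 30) 2j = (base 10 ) 79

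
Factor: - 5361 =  - 3^1*1787^1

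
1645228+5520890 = 7166118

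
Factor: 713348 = 2^2*139^1*1283^1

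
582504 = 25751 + 556753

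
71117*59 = 4195903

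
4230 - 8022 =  - 3792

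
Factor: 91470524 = 2^2*29^2 * 27191^1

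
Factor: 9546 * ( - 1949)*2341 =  - 2^1*3^1 * 37^1*43^1 *1949^1  *  2341^1 = -43554665514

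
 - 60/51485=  - 1 + 10285/10297 =- 0.00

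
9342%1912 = 1694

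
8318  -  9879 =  -1561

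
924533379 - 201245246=723288133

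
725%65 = 10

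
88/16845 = 88/16845  =  0.01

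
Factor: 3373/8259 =3^( - 1)*2753^( - 1) * 3373^1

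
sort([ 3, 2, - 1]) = [-1, 2, 3]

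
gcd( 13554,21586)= 502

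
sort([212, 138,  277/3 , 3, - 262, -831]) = [ - 831, - 262, 3, 277/3, 138, 212 ] 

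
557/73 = 557/73 =7.63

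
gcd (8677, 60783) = 1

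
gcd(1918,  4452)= 14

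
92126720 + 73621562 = 165748282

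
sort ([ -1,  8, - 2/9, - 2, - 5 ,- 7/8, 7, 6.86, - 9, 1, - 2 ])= [ - 9, - 5, - 2, - 2, - 1, - 7/8,-2/9, 1, 6.86, 7, 8]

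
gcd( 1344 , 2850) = 6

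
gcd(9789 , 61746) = 753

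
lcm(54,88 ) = 2376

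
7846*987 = 7744002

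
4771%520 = 91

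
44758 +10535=55293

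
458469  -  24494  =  433975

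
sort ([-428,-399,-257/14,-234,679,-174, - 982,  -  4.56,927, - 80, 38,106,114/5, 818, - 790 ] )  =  [ -982, - 790, - 428, - 399,-234, - 174, - 80, - 257/14,-4.56,114/5,38, 106 , 679,818,927]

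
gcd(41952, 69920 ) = 13984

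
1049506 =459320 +590186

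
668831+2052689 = 2721520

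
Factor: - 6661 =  - 6661^1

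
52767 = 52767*1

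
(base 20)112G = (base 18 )181E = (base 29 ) a1h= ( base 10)8456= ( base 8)20410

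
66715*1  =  66715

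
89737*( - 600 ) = - 53842200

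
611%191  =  38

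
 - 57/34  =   - 57/34  =  - 1.68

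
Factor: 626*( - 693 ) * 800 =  - 2^6*3^2*5^2*7^1*11^1*313^1 = - 347054400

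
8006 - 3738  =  4268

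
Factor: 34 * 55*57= 106590= 2^1*3^1*5^1*11^1*17^1*19^1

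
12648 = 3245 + 9403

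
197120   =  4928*40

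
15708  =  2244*7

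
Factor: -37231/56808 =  - 2^( - 3)*3^( - 3) *31^1*263^ ( - 1)*1201^1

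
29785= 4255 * 7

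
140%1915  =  140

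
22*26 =572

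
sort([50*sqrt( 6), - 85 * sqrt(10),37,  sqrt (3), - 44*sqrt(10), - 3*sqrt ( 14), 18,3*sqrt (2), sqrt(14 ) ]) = [ - 85*sqrt (10), - 44*sqrt(10 ),-3*sqrt (14 ),  sqrt(3 ),  sqrt(14 ), 3*sqrt(2 ), 18,  37,50* sqrt( 6) ]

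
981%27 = 9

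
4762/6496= 2381/3248 =0.73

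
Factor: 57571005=3^1*5^1*47^1*127^1*643^1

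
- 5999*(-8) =47992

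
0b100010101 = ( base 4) 10111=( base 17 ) g5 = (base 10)277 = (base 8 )425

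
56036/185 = 56036/185 = 302.90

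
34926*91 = 3178266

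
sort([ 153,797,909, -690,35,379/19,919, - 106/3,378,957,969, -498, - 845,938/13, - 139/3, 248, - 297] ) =[-845 , - 690,-498, - 297 ,- 139/3, - 106/3, 379/19,35,938/13, 153,248,378,797, 909,919, 957, 969 ] 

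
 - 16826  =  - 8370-8456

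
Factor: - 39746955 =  - 3^1*5^1*19^1 * 89^1*1567^1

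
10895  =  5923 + 4972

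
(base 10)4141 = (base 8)10055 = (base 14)171B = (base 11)3125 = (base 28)57p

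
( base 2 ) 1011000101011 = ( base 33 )56w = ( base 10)5675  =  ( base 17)12ae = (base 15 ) 1A35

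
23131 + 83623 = 106754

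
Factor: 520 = 2^3*5^1*13^1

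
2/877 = 2/877 = 0.00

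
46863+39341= 86204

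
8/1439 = 8/1439 = 0.01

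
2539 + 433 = 2972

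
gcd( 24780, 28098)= 42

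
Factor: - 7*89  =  -623 =- 7^1*89^1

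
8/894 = 4/447 = 0.01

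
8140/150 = 814/15 = 54.27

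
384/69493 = 384/69493=0.01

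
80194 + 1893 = 82087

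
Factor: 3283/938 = 7/2 =2^( - 1)*7^1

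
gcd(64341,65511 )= 9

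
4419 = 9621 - 5202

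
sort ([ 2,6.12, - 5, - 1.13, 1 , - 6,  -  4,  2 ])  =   [ - 6, - 5, - 4, - 1.13,1, 2,  2,6.12 ] 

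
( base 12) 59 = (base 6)153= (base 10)69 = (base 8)105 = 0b1000101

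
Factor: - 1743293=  - 79^1*22067^1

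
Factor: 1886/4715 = 2/5  =  2^1*5^( - 1 ) 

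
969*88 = 85272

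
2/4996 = 1/2498 = 0.00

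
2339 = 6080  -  3741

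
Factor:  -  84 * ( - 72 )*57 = 344736  =  2^5*3^4*7^1 *19^1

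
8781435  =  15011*585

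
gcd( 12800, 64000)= 12800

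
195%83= 29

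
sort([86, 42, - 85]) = [ - 85, 42,86 ]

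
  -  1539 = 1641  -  3180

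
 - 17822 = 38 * (-469) 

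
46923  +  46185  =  93108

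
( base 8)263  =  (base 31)5O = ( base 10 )179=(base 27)6H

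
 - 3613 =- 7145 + 3532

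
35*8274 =289590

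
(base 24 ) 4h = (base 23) 4l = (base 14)81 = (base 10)113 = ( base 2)1110001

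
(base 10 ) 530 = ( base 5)4110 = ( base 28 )IQ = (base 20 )16a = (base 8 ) 1022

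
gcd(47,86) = 1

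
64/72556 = 16/18139=0.00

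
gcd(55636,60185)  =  1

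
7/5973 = 7/5973 = 0.00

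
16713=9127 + 7586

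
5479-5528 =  - 49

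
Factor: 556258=2^1 *37^1*7517^1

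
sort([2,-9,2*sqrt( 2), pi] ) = [ - 9 , 2 , 2*sqrt( 2), pi ]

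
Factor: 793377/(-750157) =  - 3^2*13^1*6781^1*750157^(-1 )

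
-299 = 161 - 460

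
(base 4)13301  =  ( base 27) ib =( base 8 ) 761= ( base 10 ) 497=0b111110001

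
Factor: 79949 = 31^1*2579^1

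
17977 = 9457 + 8520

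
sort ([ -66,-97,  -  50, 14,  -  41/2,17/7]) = [ - 97,-66,  -  50,  -  41/2,17/7, 14]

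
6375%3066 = 243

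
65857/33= 1995 + 2/3 = 1995.67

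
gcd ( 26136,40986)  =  594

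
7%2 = 1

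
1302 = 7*186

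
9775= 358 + 9417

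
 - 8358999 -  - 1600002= - 6758997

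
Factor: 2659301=37^1*41^1*1753^1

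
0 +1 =1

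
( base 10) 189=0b10111101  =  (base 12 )139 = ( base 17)b2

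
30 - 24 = 6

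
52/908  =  13/227 = 0.06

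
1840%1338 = 502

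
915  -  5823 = - 4908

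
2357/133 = 17 + 96/133 = 17.72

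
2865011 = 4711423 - 1846412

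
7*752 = 5264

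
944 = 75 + 869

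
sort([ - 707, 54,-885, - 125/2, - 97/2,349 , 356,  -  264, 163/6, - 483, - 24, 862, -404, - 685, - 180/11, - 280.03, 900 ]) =[ - 885, - 707 ,  -  685, - 483, - 404  , - 280.03, - 264,  -  125/2, - 97/2, - 24, - 180/11,163/6,54, 349, 356,862, 900 ]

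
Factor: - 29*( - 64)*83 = 154048   =  2^6*29^1*83^1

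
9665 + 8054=17719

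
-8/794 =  - 1 + 393/397 = - 0.01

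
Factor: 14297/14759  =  17^1 *29^2*14759^(  -  1 )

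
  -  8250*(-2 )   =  16500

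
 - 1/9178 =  - 1 + 9177/9178=- 0.00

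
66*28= 1848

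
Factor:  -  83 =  - 83^1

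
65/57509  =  65/57509=0.00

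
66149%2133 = 26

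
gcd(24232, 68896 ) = 8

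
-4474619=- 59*75841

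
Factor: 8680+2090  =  10770 =2^1  *  3^1 * 5^1 * 359^1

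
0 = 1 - 1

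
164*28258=4634312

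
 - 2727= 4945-7672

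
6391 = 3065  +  3326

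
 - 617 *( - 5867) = 3619939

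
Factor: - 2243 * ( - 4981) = 11172383 = 17^1 * 293^1*2243^1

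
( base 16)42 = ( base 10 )66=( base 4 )1002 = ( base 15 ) 46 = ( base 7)123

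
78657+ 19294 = 97951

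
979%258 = 205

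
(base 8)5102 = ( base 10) 2626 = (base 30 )2rg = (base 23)4M4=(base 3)10121021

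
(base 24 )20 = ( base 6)120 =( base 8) 60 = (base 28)1k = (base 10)48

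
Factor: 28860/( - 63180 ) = -37/81 = - 3^(-4)*37^1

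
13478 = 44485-31007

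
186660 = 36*5185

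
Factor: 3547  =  3547^1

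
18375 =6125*3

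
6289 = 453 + 5836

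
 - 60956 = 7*(- 8708) 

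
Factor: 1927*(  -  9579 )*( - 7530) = 138994259490 = 2^1*3^2 *5^1*31^1*41^1*47^1*103^1*251^1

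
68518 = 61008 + 7510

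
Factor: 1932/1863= 28/27 = 2^2*3^( - 3 )*7^1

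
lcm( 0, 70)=0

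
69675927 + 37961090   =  107637017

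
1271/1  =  1271 = 1271.00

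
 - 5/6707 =  -  5/6707 = - 0.00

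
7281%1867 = 1680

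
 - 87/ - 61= 1 + 26/61 = 1.43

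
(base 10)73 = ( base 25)2n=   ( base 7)133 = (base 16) 49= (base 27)2J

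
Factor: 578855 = 5^1*115771^1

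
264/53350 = 12/2425 =0.00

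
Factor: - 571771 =  -  43^1*13297^1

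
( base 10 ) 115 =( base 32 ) 3J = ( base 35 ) 3A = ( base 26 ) 4b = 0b1110011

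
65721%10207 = 4479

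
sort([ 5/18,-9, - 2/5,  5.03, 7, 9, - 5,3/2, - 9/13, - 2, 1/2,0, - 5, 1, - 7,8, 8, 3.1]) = [- 9, - 7, - 5, - 5, - 2, - 9/13 , - 2/5  ,  0,5/18, 1/2, 1, 3/2, 3.1, 5.03,  7,  8, 8, 9 ]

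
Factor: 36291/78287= 3^1*  11^ ( - 2 ) * 647^(-1)*12097^1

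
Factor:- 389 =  - 389^1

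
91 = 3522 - 3431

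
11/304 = 11/304=0.04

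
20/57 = 20/57 = 0.35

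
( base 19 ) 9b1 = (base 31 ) 3II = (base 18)ac3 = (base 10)3459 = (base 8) 6603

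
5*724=3620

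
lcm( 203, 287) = 8323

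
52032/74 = 703 + 5/37 =703.14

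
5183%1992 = 1199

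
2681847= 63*42569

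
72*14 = 1008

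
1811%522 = 245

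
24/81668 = 6/20417=0.00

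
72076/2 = 36038 = 36038.00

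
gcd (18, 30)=6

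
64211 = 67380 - 3169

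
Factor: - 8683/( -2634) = 2^( - 1 )*3^( - 1)*19^1 * 439^(-1 ) * 457^1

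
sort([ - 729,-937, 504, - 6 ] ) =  [ - 937 , -729, - 6,504 ]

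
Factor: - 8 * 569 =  - 4552 = -2^3 * 569^1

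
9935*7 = 69545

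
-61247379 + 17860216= - 43387163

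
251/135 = 251/135 = 1.86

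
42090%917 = 825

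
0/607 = 0 = 0.00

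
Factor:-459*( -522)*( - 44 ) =  -  2^3*3^5*11^1*17^1 *29^1 = -  10542312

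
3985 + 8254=12239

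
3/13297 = 3/13297 = 0.00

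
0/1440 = 0 = 0.00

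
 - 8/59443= - 1 + 59435/59443 =- 0.00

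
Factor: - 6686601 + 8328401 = 1641800 =2^3 * 5^2*8209^1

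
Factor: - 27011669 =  - 27011669^1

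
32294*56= 1808464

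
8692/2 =4346 = 4346.00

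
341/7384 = 341/7384 = 0.05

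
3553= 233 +3320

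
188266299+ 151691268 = 339957567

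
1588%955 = 633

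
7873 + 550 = 8423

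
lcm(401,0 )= 0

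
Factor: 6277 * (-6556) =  - 41152012 = - 2^2*11^1*149^1 * 6277^1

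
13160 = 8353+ 4807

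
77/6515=77/6515 = 0.01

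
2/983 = 2/983= 0.00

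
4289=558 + 3731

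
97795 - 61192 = 36603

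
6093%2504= 1085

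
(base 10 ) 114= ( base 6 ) 310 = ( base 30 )3o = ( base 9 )136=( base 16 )72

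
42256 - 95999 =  - 53743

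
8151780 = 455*17916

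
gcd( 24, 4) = 4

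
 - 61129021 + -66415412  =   - 127544433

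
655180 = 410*1598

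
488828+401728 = 890556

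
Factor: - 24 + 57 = 3^1*11^1 = 33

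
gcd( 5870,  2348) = 1174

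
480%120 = 0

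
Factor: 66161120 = 2^5 * 5^1 * 389^1*1063^1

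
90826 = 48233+42593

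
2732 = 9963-7231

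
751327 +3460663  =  4211990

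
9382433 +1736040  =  11118473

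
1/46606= 1/46606 = 0.00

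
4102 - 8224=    - 4122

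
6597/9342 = 733/1038 = 0.71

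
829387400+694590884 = 1523978284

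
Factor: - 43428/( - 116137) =2^2*3^1 * 11^1*353^( - 1)=132/353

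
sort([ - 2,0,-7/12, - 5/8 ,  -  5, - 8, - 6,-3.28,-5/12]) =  [-8, - 6, - 5, - 3.28, - 2,-5/8 ,  -  7/12,-5/12,0] 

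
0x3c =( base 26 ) 28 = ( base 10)60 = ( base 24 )2C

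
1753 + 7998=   9751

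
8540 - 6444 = 2096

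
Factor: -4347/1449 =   -  3 = - 3^1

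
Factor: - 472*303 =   -  143016 = - 2^3*3^1 *59^1*101^1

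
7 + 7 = 14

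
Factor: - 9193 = - 29^1 * 317^1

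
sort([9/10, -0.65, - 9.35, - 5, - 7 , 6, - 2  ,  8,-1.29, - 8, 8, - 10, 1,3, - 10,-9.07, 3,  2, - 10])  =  [ - 10, - 10, - 10, - 9.35 , - 9.07, - 8,  -  7, - 5, - 2, - 1.29,- 0.65, 9/10,  1, 2, 3,3, 6, 8, 8]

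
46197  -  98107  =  -51910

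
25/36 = 25/36= 0.69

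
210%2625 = 210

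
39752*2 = 79504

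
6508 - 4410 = 2098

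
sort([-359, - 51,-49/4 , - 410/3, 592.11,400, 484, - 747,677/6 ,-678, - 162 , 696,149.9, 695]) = [ - 747 , - 678, - 359, - 162 , - 410/3,-51, - 49/4 , 677/6, 149.9 , 400, 484, 592.11,695, 696 ]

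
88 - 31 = 57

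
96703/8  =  12087+ 7/8  =  12087.88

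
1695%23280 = 1695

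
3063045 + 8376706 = 11439751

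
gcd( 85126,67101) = 1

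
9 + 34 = 43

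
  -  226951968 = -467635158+240683190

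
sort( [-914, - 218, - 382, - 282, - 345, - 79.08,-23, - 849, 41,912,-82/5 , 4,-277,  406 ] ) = [-914, - 849, -382,-345, - 282, -277,-218, - 79.08,-23,  -  82/5,  4,41,406, 912] 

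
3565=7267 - 3702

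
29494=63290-33796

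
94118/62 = 47059/31 = 1518.03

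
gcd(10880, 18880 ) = 320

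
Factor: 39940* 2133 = 85192020 = 2^2*3^3*5^1*79^1*1997^1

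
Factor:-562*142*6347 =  - 506515988 = - 2^2*11^1*71^1*281^1*577^1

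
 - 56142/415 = - 56142/415=- 135.28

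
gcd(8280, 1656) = 1656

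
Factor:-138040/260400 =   -  493/930 = -2^(-1 )*3^( - 1 )*5^(-1)*17^1 * 29^1*31^( - 1 )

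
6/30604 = 3/15302 = 0.00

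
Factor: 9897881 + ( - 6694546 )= 3203335 = 5^1*640667^1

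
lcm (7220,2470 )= 93860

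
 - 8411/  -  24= 350 + 11/24 = 350.46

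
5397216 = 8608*627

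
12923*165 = 2132295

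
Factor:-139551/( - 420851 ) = 3^1 * 181^1*257^1 *420851^( - 1 ) 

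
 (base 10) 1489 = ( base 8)2721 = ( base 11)1134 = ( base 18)4AD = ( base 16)5d1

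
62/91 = 62/91 = 0.68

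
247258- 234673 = 12585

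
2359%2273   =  86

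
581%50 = 31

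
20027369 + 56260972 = 76288341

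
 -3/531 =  - 1/177 = - 0.01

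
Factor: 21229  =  13^1*23^1*71^1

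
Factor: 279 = 3^2*31^1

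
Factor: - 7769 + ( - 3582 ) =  - 11351=- 11351^1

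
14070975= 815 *17265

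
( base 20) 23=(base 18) 27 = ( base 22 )1L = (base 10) 43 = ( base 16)2b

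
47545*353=16783385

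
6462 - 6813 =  - 351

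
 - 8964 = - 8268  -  696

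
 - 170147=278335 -448482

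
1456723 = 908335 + 548388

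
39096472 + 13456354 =52552826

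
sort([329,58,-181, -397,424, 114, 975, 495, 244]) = [ - 397 , - 181, 58, 114,244, 329 , 424, 495, 975]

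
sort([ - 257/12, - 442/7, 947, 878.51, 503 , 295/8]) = [ - 442/7, - 257/12, 295/8,503, 878.51,  947 ]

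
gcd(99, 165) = 33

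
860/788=215/197 = 1.09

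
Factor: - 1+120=119 = 7^1*17^1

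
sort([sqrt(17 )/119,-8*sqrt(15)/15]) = [ - 8*sqrt ( 15)/15, sqrt(17)/119 ]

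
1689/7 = 1689/7 = 241.29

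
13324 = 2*6662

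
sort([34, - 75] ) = [ - 75, 34]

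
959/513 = 959/513  =  1.87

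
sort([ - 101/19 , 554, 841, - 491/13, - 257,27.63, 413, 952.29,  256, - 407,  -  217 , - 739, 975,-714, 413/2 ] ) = [ - 739, - 714, - 407, - 257, - 217, - 491/13, - 101/19, 27.63, 413/2, 256,413, 554,  841, 952.29, 975 ]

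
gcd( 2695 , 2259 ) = 1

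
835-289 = 546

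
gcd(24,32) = 8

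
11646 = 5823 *2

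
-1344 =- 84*16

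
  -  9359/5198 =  - 2 + 1037/5198=- 1.80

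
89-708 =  - 619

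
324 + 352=676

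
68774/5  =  13754+4/5 = 13754.80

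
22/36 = 11/18 = 0.61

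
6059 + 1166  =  7225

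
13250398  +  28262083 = 41512481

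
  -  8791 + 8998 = 207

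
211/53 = 211/53=3.98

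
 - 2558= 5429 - 7987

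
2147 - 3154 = -1007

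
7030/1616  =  3515/808= 4.35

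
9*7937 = 71433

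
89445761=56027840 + 33417921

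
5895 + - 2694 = 3201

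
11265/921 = 12 + 71/307 = 12.23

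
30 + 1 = 31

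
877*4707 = 4128039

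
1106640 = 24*46110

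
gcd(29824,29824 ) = 29824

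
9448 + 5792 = 15240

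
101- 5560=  - 5459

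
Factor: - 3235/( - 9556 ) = 2^(-2) *5^1*647^1*2389^( - 1) 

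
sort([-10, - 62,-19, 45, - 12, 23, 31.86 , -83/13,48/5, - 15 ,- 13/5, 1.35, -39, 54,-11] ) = [  -  62,-39, - 19, - 15, - 12, - 11, - 10, - 83/13, - 13/5, 1.35,48/5, 23, 31.86,45,  54 ]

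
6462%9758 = 6462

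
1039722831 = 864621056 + 175101775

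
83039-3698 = 79341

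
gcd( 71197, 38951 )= 1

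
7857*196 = 1539972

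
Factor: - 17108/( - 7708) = 91/41 = 7^1*13^1 * 41^( - 1 ) 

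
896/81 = 896/81 = 11.06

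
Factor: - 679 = -7^1*97^1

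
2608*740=1929920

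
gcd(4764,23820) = 4764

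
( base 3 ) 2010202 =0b11000010111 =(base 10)1559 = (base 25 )2C9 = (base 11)1198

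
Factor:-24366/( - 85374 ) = 131/459 = 3^( - 3 ) *17^(-1)*131^1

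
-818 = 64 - 882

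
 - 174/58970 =  -  1 + 29398/29485 = - 0.00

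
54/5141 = 54/5141 =0.01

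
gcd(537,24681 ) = 3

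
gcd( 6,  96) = 6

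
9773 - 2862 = 6911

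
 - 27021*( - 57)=1540197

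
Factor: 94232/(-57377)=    - 2^3*181^(-1)*317^(-1)*11779^1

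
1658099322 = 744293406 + 913805916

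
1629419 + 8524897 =10154316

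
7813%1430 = 663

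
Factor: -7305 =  - 3^1*5^1*487^1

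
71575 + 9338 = 80913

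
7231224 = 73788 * 98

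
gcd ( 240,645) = 15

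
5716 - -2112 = 7828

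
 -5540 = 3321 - 8861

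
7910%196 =70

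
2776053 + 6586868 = 9362921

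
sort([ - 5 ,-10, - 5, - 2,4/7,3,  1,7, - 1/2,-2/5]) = [ - 10, - 5, - 5,-2, - 1/2, - 2/5,4/7, 1, 3,7] 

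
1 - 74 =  - 73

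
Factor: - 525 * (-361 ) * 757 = 3^1 * 5^2*7^1*19^2*757^1 = 143470425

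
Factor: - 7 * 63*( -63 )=3^4*7^3=27783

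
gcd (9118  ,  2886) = 2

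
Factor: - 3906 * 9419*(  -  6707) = 2^1*3^2*7^1  *  19^1*31^1*353^1*9419^1  =  246754648098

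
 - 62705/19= - 3301 + 14/19 = -3300.26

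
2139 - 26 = 2113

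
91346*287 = 26216302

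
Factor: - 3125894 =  - 2^1* 1562947^1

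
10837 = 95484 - 84647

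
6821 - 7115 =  - 294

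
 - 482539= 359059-841598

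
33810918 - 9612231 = 24198687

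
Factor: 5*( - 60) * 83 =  -24900 = - 2^2*3^1* 5^2*83^1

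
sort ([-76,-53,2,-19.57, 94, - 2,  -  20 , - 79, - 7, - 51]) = [ - 79,-76,-53, - 51, - 20, -19.57, - 7,  -  2, 2,94] 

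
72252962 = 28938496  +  43314466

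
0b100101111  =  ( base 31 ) 9O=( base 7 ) 612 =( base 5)2203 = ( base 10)303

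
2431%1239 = 1192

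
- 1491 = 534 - 2025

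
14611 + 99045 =113656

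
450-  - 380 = 830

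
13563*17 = 230571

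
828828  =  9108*91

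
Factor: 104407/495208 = 2^(-3 )*7^( - 1 )*37^( -1)*131^1*239^ (  -  1)* 797^1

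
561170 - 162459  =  398711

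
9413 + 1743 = 11156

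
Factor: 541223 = 373^1*1451^1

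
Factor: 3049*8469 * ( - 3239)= - 83637396459 = -3^2*41^1 * 79^1*941^1* 3049^1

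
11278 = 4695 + 6583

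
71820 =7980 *9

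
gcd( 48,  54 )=6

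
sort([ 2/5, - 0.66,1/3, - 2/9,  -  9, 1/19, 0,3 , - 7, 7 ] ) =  [ -9  ,  -  7,-0.66, - 2/9,  0, 1/19,1/3, 2/5,3,7 ] 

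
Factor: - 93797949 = - 3^1 * 7^1 *4466569^1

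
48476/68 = 12119/17 = 712.88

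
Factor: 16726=2^1*8363^1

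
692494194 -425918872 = 266575322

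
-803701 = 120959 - 924660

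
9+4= 13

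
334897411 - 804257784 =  - 469360373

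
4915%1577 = 184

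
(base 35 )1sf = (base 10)2220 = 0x8ac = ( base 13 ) 101A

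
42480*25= 1062000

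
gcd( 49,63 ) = 7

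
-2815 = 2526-5341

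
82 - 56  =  26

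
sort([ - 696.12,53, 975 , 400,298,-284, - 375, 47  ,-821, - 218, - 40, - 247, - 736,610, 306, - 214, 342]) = [- 821, - 736, - 696.12,  -  375, -284,-247 , - 218, - 214,-40,47,53,298,  306, 342,400, 610, 975]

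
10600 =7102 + 3498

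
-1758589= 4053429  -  5812018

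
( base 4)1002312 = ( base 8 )10266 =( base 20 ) adi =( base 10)4278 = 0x10b6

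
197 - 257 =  - 60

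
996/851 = 1 + 145/851 = 1.17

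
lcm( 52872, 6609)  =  52872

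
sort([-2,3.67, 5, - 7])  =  [-7, - 2,3.67,  5]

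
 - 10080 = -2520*4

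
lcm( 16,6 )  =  48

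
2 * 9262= 18524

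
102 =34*3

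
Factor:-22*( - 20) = 2^3 * 5^1*11^1 = 440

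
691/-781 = -1+90/781 = - 0.88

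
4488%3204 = 1284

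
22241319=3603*6173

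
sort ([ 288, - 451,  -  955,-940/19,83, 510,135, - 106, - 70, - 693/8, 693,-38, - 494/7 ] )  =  [ - 955, - 451,  -  106, - 693/8,-494/7, - 70,-940/19, - 38 , 83, 135, 288,510, 693 ] 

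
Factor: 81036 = 2^2*3^2*2251^1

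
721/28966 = 103/4138 = 0.02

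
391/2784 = 391/2784  =  0.14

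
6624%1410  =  984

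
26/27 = 26/27 = 0.96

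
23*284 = 6532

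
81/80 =81/80 = 1.01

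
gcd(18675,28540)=5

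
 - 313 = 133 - 446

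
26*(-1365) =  - 35490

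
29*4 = 116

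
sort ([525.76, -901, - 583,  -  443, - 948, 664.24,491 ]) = [ - 948, - 901,  -  583, - 443, 491,525.76,664.24] 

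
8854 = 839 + 8015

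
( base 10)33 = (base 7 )45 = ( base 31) 12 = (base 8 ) 41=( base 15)23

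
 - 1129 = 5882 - 7011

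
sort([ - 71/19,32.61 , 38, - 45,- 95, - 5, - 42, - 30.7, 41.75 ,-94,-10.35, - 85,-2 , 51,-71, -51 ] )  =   [-95,-94, - 85, - 71,-51, -45 ,-42, - 30.7, - 10.35, - 5, - 71/19,-2, 32.61, 38, 41.75, 51 ] 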